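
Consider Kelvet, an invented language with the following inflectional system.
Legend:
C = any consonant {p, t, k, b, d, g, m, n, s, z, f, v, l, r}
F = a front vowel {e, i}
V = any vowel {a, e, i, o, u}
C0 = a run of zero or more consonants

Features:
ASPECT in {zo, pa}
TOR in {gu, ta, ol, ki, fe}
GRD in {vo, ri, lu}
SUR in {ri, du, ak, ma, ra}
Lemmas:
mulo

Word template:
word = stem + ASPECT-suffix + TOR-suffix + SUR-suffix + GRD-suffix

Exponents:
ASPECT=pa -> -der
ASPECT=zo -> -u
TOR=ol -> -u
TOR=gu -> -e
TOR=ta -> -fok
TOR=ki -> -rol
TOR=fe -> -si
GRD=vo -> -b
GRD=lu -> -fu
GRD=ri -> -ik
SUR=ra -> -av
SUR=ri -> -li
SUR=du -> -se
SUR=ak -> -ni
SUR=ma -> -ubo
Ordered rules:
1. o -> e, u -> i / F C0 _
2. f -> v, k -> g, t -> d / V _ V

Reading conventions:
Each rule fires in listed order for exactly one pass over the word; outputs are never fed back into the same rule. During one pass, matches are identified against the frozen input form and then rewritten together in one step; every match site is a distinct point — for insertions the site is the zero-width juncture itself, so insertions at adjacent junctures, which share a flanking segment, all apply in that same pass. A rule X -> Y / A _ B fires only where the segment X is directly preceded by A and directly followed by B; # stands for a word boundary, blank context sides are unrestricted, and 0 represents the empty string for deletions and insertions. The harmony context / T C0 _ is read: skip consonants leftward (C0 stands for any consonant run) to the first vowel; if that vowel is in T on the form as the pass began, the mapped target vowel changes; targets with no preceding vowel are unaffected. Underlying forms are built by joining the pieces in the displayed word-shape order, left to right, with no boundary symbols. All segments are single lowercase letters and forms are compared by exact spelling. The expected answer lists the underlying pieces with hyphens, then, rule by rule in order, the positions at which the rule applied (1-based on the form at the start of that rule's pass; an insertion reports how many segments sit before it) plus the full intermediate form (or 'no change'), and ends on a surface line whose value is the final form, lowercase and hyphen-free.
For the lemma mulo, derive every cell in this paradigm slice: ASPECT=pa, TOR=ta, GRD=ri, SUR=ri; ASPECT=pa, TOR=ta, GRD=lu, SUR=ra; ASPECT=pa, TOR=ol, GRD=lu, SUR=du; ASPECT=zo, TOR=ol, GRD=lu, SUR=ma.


cell ASPECT=pa, TOR=ta, GRD=ri, SUR=ri:
underlying: mulo-der-fok-li-ik
1. o -> e, u -> i / F C0 _: fires at position(s) 9: muloderfekliik
2. f -> v, k -> g, t -> d / V _ V: no change
surface: muloderfekliik

cell ASPECT=pa, TOR=ta, GRD=lu, SUR=ra:
underlying: mulo-der-fok-av-fu
1. o -> e, u -> i / F C0 _: fires at position(s) 9: muloderfekavfu
2. f -> v, k -> g, t -> d / V _ V: fires at position(s) 10: muloderfegavfu
surface: muloderfegavfu

cell ASPECT=pa, TOR=ol, GRD=lu, SUR=du:
underlying: mulo-der-u-se-fu
1. o -> e, u -> i / F C0 _: fires at position(s) 8, 12: muloderisefi
2. f -> v, k -> g, t -> d / V _ V: fires at position(s) 11: muloderisevi
surface: muloderisevi

cell ASPECT=zo, TOR=ol, GRD=lu, SUR=ma:
underlying: mulo-u-u-ubo-fu
1. o -> e, u -> i / F C0 _: no change
2. f -> v, k -> g, t -> d / V _ V: fires at position(s) 10: mulouuubovu
surface: mulouuubovu


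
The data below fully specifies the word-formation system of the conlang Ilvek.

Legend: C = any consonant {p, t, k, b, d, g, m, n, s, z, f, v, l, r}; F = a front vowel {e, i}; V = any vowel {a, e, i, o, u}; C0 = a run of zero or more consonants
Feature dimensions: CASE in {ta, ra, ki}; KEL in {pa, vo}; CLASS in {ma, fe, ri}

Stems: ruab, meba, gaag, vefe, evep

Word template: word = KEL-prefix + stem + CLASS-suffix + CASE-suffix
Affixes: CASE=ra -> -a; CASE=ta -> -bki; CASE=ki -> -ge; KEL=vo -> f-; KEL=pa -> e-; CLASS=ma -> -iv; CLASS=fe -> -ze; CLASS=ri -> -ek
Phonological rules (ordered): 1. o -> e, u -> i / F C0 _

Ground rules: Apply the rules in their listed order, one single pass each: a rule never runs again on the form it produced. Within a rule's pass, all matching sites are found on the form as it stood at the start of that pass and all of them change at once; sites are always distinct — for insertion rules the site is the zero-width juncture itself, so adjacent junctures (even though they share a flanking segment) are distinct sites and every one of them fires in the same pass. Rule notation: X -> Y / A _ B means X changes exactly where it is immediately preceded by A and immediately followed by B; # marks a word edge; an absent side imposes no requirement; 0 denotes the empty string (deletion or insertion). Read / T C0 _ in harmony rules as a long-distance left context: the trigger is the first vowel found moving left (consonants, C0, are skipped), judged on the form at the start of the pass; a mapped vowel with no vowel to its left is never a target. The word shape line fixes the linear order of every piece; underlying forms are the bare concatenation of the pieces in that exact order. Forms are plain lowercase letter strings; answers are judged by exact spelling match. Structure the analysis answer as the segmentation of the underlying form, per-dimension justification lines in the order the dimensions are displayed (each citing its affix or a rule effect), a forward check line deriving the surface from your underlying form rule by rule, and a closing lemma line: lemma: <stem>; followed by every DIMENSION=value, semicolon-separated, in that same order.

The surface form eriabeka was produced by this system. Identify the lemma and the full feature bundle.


underlying: e-ruab-ek-a
CASE=ra - signalled by the affix -a
KEL=pa - signalled by the affix e-
CLASS=ri - signalled by the affix -ek
check: eruabeka -> eriabeka
lemma: ruab; CASE=ra; KEL=pa; CLASS=ri


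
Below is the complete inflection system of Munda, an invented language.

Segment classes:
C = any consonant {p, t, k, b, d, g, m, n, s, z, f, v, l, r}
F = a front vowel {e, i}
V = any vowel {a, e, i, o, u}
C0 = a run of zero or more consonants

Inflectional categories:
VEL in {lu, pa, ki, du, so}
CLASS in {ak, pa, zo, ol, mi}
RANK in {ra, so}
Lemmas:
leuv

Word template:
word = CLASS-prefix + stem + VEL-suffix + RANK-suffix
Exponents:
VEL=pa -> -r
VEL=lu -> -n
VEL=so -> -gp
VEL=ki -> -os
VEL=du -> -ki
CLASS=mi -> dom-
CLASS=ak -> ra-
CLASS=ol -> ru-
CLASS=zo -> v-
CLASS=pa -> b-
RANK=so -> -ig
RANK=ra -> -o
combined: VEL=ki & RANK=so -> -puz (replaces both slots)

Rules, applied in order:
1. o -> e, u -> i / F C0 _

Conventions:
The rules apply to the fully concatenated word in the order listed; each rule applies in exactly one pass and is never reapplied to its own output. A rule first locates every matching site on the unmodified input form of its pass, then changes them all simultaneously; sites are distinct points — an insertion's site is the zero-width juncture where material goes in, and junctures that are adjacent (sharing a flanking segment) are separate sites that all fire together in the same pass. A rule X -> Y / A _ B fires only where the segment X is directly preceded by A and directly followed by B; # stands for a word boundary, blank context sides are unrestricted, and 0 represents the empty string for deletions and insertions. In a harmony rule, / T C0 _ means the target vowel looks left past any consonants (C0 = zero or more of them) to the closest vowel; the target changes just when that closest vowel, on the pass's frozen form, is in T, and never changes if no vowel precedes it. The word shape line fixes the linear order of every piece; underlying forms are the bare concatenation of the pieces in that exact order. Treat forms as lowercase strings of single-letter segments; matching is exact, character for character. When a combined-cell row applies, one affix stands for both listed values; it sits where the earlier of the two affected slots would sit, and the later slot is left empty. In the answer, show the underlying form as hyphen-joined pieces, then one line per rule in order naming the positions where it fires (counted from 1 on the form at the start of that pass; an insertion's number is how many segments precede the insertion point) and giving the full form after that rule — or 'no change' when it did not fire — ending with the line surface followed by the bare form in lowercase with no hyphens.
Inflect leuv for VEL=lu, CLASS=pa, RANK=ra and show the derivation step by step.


underlying: b-leuv-n-o
1. o -> e, u -> i / F C0 _: fires at position(s) 4: bleivno
surface: bleivno


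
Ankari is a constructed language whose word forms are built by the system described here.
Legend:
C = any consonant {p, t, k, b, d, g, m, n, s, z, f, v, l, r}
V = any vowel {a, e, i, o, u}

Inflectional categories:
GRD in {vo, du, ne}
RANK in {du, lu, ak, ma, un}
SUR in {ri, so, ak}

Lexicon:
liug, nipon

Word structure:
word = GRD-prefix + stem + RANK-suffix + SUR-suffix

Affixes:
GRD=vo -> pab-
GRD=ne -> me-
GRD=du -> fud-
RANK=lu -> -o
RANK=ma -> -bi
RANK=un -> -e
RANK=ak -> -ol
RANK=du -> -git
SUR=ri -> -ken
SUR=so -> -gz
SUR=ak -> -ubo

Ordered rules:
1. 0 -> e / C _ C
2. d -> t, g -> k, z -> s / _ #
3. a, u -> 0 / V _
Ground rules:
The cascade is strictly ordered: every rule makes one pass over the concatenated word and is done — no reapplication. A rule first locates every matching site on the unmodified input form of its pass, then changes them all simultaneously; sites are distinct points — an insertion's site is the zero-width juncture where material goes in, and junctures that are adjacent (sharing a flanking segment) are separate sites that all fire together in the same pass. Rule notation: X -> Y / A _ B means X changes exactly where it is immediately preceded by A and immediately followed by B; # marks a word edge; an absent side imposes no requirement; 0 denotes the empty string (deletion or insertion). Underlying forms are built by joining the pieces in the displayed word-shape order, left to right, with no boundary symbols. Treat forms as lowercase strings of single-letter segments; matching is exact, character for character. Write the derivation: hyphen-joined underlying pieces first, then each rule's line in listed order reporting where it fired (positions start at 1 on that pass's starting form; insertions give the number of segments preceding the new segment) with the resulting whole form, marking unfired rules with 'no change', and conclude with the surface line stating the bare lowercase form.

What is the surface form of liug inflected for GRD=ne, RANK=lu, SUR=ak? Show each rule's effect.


underlying: me-liug-o-ubo
1. 0 -> e / C _ C: no change
2. d -> t, g -> k, z -> s / _ #: no change
3. a, u -> 0 / V _: fires at position(s) 5, 8: meligobo
surface: meligobo


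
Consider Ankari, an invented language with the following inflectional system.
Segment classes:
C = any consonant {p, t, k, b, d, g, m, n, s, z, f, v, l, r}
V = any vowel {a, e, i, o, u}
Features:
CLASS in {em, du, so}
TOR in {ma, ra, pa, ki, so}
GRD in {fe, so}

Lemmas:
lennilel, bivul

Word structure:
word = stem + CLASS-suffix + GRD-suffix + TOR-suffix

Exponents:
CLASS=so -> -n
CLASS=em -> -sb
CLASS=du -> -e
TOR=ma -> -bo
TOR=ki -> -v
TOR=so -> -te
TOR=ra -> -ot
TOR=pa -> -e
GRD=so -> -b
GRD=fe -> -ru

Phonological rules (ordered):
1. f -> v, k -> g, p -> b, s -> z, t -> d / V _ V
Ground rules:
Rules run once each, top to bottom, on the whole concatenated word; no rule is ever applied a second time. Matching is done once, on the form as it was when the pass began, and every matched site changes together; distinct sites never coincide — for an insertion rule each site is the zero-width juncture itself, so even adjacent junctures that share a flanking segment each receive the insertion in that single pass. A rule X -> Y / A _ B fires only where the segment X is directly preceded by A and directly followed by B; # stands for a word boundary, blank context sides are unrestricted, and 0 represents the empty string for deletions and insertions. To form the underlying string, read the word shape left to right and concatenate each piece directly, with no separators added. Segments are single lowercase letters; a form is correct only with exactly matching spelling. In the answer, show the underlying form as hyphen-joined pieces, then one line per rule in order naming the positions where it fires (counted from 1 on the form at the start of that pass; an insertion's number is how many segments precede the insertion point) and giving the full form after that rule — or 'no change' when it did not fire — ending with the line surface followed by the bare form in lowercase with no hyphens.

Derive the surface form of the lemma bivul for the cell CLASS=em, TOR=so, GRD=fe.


underlying: bivul-sb-ru-te
1. f -> v, k -> g, p -> b, s -> z, t -> d / V _ V: fires at position(s) 10: bivulsbrude
surface: bivulsbrude


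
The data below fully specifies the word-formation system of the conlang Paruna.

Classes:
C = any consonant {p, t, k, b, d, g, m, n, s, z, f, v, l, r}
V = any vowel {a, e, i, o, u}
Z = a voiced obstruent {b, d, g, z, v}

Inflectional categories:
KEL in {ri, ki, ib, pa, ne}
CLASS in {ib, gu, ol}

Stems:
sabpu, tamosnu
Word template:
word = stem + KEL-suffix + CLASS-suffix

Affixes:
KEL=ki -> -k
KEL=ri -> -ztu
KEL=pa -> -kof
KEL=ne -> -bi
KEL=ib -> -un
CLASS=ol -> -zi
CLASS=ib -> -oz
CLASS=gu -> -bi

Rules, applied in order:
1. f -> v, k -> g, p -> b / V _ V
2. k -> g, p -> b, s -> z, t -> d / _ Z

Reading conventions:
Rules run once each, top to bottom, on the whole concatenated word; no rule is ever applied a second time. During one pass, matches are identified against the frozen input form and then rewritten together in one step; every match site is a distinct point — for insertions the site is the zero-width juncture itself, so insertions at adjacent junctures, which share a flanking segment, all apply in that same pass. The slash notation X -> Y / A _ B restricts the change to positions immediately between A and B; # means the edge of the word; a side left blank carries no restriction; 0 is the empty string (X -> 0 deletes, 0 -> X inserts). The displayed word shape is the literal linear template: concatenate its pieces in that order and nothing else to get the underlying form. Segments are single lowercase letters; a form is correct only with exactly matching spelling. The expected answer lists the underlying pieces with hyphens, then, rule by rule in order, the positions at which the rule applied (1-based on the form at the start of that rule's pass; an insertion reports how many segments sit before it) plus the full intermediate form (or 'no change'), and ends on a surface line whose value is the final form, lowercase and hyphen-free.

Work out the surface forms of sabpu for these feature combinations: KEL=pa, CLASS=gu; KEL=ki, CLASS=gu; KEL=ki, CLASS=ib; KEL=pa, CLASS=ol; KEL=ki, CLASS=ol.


cell KEL=pa, CLASS=gu:
underlying: sabpu-kof-bi
1. f -> v, k -> g, p -> b / V _ V: fires at position(s) 6: sabpugofbi
2. k -> g, p -> b, s -> z, t -> d / _ Z: no change
surface: sabpugofbi

cell KEL=ki, CLASS=gu:
underlying: sabpu-k-bi
1. f -> v, k -> g, p -> b / V _ V: no change
2. k -> g, p -> b, s -> z, t -> d / _ Z: fires at position(s) 6: sabpugbi
surface: sabpugbi

cell KEL=ki, CLASS=ib:
underlying: sabpu-k-oz
1. f -> v, k -> g, p -> b / V _ V: fires at position(s) 6: sabpugoz
2. k -> g, p -> b, s -> z, t -> d / _ Z: no change
surface: sabpugoz

cell KEL=pa, CLASS=ol:
underlying: sabpu-kof-zi
1. f -> v, k -> g, p -> b / V _ V: fires at position(s) 6: sabpugofzi
2. k -> g, p -> b, s -> z, t -> d / _ Z: no change
surface: sabpugofzi

cell KEL=ki, CLASS=ol:
underlying: sabpu-k-zi
1. f -> v, k -> g, p -> b / V _ V: no change
2. k -> g, p -> b, s -> z, t -> d / _ Z: fires at position(s) 6: sabpugzi
surface: sabpugzi


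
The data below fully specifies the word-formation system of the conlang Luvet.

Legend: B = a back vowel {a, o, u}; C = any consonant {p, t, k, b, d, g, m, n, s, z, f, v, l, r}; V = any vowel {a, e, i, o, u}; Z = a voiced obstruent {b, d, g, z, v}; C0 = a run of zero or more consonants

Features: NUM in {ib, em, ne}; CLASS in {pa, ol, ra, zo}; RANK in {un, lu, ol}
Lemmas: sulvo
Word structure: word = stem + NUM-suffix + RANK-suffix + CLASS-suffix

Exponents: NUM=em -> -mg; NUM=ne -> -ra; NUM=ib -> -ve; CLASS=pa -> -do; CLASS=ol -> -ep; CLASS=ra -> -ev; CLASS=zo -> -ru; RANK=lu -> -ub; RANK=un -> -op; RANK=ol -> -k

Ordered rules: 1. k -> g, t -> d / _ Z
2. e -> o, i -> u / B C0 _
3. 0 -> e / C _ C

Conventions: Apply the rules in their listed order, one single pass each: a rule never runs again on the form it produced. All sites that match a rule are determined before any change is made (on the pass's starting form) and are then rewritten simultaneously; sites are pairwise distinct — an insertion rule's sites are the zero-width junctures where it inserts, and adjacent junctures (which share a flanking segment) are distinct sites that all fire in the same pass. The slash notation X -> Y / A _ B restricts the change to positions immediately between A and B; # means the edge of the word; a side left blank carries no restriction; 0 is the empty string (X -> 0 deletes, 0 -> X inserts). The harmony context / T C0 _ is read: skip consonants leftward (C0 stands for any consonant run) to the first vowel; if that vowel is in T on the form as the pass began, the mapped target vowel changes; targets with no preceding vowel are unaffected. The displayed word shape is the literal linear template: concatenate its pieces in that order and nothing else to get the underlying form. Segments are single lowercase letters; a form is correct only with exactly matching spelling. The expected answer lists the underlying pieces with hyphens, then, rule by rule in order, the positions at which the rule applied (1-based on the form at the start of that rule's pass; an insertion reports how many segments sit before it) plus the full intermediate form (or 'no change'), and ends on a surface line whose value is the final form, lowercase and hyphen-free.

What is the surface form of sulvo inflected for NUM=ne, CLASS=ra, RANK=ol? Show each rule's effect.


underlying: sulvo-ra-k-ev
1. k -> g, t -> d / _ Z: no change
2. e -> o, i -> u / B C0 _: fires at position(s) 9: sulvorakov
3. 0 -> e / C _ C: inserts after position(s) 3: sulevorakov
surface: sulevorakov


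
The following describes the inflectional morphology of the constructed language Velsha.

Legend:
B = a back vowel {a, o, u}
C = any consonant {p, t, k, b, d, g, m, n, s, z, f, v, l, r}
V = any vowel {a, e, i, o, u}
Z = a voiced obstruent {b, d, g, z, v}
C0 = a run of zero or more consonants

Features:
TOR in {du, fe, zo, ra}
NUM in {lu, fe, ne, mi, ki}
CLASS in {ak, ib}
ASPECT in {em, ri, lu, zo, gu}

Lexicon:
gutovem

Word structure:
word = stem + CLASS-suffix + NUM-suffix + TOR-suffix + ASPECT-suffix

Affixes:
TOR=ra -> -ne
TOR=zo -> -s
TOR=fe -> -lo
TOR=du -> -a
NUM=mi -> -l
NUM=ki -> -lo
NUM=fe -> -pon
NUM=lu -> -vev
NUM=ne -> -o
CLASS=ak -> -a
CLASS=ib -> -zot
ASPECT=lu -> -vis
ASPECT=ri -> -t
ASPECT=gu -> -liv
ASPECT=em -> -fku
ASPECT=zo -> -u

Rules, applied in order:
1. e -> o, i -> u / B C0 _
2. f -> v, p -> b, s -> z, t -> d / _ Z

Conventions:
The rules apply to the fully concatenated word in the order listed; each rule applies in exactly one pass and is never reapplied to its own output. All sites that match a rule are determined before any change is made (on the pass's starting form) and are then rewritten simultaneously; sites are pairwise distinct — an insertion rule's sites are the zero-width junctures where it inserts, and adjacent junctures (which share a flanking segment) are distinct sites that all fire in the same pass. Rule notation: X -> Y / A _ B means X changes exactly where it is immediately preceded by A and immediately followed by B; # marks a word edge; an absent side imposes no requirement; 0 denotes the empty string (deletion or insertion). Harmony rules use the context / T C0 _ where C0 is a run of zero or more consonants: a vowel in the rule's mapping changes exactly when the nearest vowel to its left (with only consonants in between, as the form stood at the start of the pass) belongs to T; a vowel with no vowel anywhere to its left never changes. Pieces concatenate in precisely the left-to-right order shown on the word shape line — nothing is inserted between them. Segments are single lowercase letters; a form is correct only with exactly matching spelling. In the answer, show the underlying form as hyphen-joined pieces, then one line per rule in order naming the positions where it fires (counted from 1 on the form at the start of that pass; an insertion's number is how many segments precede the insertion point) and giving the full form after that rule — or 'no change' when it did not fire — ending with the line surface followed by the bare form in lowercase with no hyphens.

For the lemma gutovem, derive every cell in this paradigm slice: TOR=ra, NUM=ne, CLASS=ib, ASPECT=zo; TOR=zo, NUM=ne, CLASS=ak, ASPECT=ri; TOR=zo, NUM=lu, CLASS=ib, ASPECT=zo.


cell TOR=ra, NUM=ne, CLASS=ib, ASPECT=zo:
underlying: gutovem-zot-o-ne-u
1. e -> o, i -> u / B C0 _: fires at position(s) 6, 13: gutovomzotonou
2. f -> v, p -> b, s -> z, t -> d / _ Z: no change
surface: gutovomzotonou

cell TOR=zo, NUM=ne, CLASS=ak, ASPECT=ri:
underlying: gutovem-a-o-s-t
1. e -> o, i -> u / B C0 _: fires at position(s) 6: gutovomaost
2. f -> v, p -> b, s -> z, t -> d / _ Z: no change
surface: gutovomaost

cell TOR=zo, NUM=lu, CLASS=ib, ASPECT=zo:
underlying: gutovem-zot-vev-s-u
1. e -> o, i -> u / B C0 _: fires at position(s) 6, 12: gutovomzotvovsu
2. f -> v, p -> b, s -> z, t -> d / _ Z: fires at position(s) 10: gutovomzodvovsu
surface: gutovomzodvovsu


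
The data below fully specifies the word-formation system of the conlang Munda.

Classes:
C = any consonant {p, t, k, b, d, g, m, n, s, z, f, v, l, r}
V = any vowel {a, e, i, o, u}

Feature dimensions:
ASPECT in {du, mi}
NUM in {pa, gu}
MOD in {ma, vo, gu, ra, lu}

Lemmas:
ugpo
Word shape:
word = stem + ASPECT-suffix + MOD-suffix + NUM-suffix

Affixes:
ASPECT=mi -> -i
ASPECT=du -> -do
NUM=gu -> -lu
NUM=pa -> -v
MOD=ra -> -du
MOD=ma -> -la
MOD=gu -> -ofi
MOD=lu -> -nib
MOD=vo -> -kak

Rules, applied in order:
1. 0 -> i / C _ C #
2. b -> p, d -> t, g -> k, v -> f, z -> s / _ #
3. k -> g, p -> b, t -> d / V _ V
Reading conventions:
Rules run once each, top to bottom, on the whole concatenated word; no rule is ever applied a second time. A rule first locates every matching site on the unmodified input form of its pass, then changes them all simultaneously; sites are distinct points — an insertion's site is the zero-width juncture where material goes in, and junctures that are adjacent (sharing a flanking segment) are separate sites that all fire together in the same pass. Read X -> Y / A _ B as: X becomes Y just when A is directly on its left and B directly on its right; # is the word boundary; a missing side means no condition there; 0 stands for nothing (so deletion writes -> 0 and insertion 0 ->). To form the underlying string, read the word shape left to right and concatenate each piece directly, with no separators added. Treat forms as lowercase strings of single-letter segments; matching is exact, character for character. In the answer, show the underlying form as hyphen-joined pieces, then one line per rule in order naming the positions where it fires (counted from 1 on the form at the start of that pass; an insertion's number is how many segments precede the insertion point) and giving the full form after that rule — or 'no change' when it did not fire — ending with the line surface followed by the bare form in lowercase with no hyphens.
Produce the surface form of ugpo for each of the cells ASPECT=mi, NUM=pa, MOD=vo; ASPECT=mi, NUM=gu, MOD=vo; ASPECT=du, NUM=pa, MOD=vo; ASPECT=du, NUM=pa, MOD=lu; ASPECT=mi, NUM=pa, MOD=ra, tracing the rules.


cell ASPECT=mi, NUM=pa, MOD=vo:
underlying: ugpo-i-kak-v
1. 0 -> i / C _ C #: inserts after position(s) 8: ugpoikakiv
2. b -> p, d -> t, g -> k, v -> f, z -> s / _ #: fires at position(s) 10: ugpoikakif
3. k -> g, p -> b, t -> d / V _ V: fires at position(s) 6, 8: ugpoigagif
surface: ugpoigagif

cell ASPECT=mi, NUM=gu, MOD=vo:
underlying: ugpo-i-kak-lu
1. 0 -> i / C _ C #: no change
2. b -> p, d -> t, g -> k, v -> f, z -> s / _ #: no change
3. k -> g, p -> b, t -> d / V _ V: fires at position(s) 6: ugpoigaklu
surface: ugpoigaklu

cell ASPECT=du, NUM=pa, MOD=vo:
underlying: ugpo-do-kak-v
1. 0 -> i / C _ C #: inserts after position(s) 9: ugpodokakiv
2. b -> p, d -> t, g -> k, v -> f, z -> s / _ #: fires at position(s) 11: ugpodokakif
3. k -> g, p -> b, t -> d / V _ V: fires at position(s) 7, 9: ugpodogagif
surface: ugpodogagif

cell ASPECT=du, NUM=pa, MOD=lu:
underlying: ugpo-do-nib-v
1. 0 -> i / C _ C #: inserts after position(s) 9: ugpodonibiv
2. b -> p, d -> t, g -> k, v -> f, z -> s / _ #: fires at position(s) 11: ugpodonibif
3. k -> g, p -> b, t -> d / V _ V: no change
surface: ugpodonibif

cell ASPECT=mi, NUM=pa, MOD=ra:
underlying: ugpo-i-du-v
1. 0 -> i / C _ C #: no change
2. b -> p, d -> t, g -> k, v -> f, z -> s / _ #: fires at position(s) 8: ugpoiduf
3. k -> g, p -> b, t -> d / V _ V: no change
surface: ugpoiduf


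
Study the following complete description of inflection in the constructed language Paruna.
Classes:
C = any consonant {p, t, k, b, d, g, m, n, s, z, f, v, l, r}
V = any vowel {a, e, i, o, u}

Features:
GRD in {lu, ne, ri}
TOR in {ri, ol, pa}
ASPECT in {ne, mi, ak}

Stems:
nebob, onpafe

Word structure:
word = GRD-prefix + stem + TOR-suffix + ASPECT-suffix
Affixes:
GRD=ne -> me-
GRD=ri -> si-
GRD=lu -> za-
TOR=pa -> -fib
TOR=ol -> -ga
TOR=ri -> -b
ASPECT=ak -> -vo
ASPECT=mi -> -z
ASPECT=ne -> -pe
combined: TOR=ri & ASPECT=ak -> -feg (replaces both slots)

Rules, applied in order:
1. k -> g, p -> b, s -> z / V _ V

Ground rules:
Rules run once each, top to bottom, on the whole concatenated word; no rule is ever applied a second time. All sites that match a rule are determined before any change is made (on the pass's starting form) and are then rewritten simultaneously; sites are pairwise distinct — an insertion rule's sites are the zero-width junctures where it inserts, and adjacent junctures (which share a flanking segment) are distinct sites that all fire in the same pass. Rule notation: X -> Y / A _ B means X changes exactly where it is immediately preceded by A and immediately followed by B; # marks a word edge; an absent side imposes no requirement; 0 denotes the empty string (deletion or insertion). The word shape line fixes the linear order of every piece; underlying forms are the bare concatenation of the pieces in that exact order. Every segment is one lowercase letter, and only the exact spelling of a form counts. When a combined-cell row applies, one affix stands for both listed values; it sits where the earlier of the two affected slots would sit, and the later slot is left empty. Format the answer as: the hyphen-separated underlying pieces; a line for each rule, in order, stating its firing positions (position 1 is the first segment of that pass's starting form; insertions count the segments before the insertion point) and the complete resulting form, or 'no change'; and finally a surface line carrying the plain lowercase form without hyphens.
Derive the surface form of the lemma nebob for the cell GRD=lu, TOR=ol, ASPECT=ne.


underlying: za-nebob-ga-pe
1. k -> g, p -> b, s -> z / V _ V: fires at position(s) 10: zanebobgabe
surface: zanebobgabe


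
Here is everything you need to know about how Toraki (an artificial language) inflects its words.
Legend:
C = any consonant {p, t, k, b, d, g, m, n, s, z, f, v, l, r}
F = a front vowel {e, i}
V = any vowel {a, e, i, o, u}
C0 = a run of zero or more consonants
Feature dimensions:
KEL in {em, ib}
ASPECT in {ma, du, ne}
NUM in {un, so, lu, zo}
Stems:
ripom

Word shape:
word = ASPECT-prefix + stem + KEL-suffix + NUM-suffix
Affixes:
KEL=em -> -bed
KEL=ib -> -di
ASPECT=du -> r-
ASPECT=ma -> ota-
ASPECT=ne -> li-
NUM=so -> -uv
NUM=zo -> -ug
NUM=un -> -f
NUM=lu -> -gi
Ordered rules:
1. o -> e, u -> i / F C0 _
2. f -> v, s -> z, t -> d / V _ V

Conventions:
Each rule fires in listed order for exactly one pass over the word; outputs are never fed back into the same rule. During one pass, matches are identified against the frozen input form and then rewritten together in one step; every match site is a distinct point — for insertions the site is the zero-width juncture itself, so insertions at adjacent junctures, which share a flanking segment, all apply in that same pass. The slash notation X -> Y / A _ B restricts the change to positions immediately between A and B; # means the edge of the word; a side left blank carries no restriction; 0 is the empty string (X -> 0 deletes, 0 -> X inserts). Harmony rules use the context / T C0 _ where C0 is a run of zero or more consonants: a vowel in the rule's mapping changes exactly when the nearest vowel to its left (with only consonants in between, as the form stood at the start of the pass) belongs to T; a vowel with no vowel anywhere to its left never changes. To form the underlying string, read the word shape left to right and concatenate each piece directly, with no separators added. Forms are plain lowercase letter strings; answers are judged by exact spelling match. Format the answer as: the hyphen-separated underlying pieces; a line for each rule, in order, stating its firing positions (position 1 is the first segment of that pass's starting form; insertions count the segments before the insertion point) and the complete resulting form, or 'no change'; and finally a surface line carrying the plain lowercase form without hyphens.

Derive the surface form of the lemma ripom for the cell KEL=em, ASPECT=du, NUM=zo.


underlying: r-ripom-bed-ug
1. o -> e, u -> i / F C0 _: fires at position(s) 5, 10: rripembedig
2. f -> v, s -> z, t -> d / V _ V: no change
surface: rripembedig


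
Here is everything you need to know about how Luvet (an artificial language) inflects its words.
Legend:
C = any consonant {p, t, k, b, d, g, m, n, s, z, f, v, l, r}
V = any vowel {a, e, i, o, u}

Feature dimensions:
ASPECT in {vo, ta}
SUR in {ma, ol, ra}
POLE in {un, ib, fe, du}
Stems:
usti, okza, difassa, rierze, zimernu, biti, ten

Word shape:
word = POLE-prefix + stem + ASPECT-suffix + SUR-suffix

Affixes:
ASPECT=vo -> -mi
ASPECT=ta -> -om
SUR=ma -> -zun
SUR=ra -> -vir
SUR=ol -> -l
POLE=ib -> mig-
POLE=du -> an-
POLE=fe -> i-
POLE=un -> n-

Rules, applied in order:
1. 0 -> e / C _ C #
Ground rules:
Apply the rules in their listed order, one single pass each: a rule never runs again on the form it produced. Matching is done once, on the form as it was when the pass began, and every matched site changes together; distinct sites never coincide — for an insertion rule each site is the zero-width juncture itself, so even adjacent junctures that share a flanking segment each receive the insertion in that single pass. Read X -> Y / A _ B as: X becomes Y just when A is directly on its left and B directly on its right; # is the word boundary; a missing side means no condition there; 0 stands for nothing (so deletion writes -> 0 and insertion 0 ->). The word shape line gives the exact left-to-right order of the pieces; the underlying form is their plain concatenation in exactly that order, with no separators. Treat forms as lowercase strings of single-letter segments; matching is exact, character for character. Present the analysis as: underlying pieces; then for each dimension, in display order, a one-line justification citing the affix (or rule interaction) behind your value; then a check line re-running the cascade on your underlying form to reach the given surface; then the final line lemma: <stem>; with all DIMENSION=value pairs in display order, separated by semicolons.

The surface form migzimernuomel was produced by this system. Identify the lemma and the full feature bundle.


underlying: mig-zimernu-om-l
ASPECT=ta - signalled by the affix -om
SUR=ol - signalled by the affix -l
POLE=ib - signalled by the affix mig-
check: migzimernuoml -> migzimernuomel
lemma: zimernu; ASPECT=ta; SUR=ol; POLE=ib


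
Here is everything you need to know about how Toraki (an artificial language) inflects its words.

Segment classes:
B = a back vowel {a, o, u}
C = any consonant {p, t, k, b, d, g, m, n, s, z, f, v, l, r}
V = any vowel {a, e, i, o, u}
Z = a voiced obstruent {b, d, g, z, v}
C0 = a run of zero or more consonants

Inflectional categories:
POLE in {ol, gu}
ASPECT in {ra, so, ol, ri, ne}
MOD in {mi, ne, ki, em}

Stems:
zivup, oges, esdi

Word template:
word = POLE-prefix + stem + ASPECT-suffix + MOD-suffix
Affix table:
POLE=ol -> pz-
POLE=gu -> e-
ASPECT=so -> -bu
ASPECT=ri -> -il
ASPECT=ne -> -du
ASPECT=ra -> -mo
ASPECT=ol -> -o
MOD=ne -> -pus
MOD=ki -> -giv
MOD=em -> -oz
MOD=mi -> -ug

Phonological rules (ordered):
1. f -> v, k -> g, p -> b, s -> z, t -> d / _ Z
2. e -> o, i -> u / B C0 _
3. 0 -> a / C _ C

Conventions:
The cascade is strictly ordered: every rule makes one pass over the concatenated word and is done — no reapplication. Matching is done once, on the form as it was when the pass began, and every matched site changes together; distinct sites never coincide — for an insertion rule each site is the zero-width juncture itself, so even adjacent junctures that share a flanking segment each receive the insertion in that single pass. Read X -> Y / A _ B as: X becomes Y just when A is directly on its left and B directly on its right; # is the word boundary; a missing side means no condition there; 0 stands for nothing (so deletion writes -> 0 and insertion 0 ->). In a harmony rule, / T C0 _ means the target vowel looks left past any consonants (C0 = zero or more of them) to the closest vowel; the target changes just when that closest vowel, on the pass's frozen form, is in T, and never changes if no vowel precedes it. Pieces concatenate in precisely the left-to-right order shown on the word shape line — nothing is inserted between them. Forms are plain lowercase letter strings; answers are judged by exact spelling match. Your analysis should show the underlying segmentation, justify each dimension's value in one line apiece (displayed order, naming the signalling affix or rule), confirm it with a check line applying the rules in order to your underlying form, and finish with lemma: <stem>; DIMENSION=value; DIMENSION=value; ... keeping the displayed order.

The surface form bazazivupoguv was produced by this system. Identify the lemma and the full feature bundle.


underlying: pz-zivup-o-giv
POLE=ol - signalled by the affix pz-
ASPECT=ol - signalled by the affix -o
MOD=ki - signalled by the affix -giv
check: pzzivupogiv -> bzzivupogiv -> bzzivupoguv -> bazazivupoguv
lemma: zivup; POLE=ol; ASPECT=ol; MOD=ki


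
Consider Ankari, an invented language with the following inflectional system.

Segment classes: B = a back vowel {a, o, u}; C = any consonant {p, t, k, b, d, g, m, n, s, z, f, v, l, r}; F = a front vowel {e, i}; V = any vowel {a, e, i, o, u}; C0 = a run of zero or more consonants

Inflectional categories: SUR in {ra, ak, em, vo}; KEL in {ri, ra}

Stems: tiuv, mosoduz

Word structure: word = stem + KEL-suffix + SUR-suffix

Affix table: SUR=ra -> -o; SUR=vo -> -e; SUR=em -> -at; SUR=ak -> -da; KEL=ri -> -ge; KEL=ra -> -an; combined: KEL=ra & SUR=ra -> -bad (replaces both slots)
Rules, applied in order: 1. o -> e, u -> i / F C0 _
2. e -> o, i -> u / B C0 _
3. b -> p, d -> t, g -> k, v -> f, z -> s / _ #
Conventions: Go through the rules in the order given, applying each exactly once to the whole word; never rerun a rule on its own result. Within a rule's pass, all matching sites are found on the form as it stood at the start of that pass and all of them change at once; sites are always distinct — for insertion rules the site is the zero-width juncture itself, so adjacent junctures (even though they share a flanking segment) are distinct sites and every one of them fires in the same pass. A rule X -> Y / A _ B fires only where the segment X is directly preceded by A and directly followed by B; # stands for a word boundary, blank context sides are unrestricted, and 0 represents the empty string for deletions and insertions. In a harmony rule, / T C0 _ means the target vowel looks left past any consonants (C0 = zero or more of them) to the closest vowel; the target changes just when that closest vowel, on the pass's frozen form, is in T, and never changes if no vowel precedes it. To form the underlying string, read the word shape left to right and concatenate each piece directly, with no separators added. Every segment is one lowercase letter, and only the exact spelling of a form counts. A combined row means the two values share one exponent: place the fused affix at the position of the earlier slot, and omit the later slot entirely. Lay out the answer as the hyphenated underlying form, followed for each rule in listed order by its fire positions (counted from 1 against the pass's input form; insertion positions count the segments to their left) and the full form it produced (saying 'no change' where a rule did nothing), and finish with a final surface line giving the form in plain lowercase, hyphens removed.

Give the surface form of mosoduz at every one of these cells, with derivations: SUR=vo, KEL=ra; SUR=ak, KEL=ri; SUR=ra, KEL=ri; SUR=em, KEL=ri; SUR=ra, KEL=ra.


cell SUR=vo, KEL=ra:
underlying: mosoduz-an-e
1. o -> e, u -> i / F C0 _: no change
2. e -> o, i -> u / B C0 _: fires at position(s) 10: mosoduzano
3. b -> p, d -> t, g -> k, v -> f, z -> s / _ #: no change
surface: mosoduzano

cell SUR=ak, KEL=ri:
underlying: mosoduz-ge-da
1. o -> e, u -> i / F C0 _: no change
2. e -> o, i -> u / B C0 _: fires at position(s) 9: mosoduzgoda
3. b -> p, d -> t, g -> k, v -> f, z -> s / _ #: no change
surface: mosoduzgoda

cell SUR=ra, KEL=ri:
underlying: mosoduz-ge-o
1. o -> e, u -> i / F C0 _: fires at position(s) 10: mosoduzgee
2. e -> o, i -> u / B C0 _: fires at position(s) 9: mosoduzgoe
3. b -> p, d -> t, g -> k, v -> f, z -> s / _ #: no change
surface: mosoduzgoe

cell SUR=em, KEL=ri:
underlying: mosoduz-ge-at
1. o -> e, u -> i / F C0 _: no change
2. e -> o, i -> u / B C0 _: fires at position(s) 9: mosoduzgoat
3. b -> p, d -> t, g -> k, v -> f, z -> s / _ #: no change
surface: mosoduzgoat

cell SUR=ra, KEL=ra:
underlying: mosoduz-bad
1. o -> e, u -> i / F C0 _: no change
2. e -> o, i -> u / B C0 _: no change
3. b -> p, d -> t, g -> k, v -> f, z -> s / _ #: fires at position(s) 10: mosoduzbat
surface: mosoduzbat


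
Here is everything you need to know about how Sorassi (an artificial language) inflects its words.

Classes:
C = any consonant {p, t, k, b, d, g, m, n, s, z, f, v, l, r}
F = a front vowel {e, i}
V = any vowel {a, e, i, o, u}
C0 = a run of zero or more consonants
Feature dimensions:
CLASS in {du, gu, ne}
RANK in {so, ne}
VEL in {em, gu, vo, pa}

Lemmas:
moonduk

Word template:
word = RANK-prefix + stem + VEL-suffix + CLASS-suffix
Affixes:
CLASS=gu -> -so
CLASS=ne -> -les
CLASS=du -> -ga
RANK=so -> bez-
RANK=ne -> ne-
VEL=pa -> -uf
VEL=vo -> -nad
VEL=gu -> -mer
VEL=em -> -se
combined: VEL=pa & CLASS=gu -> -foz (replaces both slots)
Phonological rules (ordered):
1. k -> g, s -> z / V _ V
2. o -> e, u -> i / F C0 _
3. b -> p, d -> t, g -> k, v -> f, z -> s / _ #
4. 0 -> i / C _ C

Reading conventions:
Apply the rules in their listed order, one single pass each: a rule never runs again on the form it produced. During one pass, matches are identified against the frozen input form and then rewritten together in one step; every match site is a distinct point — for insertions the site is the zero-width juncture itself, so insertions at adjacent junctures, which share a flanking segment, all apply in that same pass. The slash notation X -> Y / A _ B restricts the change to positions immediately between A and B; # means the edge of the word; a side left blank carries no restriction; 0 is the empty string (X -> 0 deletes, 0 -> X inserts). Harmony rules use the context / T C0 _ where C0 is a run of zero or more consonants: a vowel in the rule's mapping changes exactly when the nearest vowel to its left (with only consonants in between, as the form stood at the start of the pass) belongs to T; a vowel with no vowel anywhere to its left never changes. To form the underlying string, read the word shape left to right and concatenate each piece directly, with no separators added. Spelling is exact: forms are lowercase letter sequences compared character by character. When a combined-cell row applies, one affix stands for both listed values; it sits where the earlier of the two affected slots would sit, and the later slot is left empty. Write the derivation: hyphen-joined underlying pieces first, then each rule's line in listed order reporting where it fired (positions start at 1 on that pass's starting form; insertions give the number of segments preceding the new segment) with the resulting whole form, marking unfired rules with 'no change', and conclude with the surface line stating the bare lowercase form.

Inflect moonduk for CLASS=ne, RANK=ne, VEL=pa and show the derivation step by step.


underlying: ne-moonduk-uf-les
1. k -> g, s -> z / V _ V: fires at position(s) 9: nemoondugufles
2. o -> e, u -> i / F C0 _: fires at position(s) 4: nemeondugufles
3. b -> p, d -> t, g -> k, v -> f, z -> s / _ #: no change
4. 0 -> i / C _ C: inserts after position(s) 6, 11: nemeonidugufiles
surface: nemeonidugufiles
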